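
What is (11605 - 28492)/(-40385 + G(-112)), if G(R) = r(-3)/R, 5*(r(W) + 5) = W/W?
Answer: 1182090/2826947 ≈ 0.41815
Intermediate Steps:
r(W) = -24/5 (r(W) = -5 + (W/W)/5 = -5 + (⅕)*1 = -5 + ⅕ = -24/5)
G(R) = -24/(5*R)
(11605 - 28492)/(-40385 + G(-112)) = (11605 - 28492)/(-40385 - 24/5/(-112)) = -16887/(-40385 - 24/5*(-1/112)) = -16887/(-40385 + 3/70) = -16887/(-2826947/70) = -16887*(-70/2826947) = 1182090/2826947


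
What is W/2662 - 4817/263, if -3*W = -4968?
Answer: -6193663/350053 ≈ -17.694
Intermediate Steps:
W = 1656 (W = -1/3*(-4968) = 1656)
W/2662 - 4817/263 = 1656/2662 - 4817/263 = 1656*(1/2662) - 4817*1/263 = 828/1331 - 4817/263 = -6193663/350053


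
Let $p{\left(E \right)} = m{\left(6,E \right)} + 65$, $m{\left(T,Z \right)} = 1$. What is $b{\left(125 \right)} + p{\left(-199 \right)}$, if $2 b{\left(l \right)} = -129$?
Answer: $\frac{3}{2} \approx 1.5$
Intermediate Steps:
$p{\left(E \right)} = 66$ ($p{\left(E \right)} = 1 + 65 = 66$)
$b{\left(l \right)} = - \frac{129}{2}$ ($b{\left(l \right)} = \frac{1}{2} \left(-129\right) = - \frac{129}{2}$)
$b{\left(125 \right)} + p{\left(-199 \right)} = - \frac{129}{2} + 66 = \frac{3}{2}$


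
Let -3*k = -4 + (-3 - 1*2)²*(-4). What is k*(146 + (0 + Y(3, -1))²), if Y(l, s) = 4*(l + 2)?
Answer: 18928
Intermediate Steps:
Y(l, s) = 8 + 4*l (Y(l, s) = 4*(2 + l) = 8 + 4*l)
k = 104/3 (k = -(-4 + (-3 - 1*2)²*(-4))/3 = -(-4 + (-3 - 2)²*(-4))/3 = -(-4 + (-5)²*(-4))/3 = -(-4 + 25*(-4))/3 = -(-4 - 100)/3 = -⅓*(-104) = 104/3 ≈ 34.667)
k*(146 + (0 + Y(3, -1))²) = 104*(146 + (0 + (8 + 4*3))²)/3 = 104*(146 + (0 + (8 + 12))²)/3 = 104*(146 + (0 + 20)²)/3 = 104*(146 + 20²)/3 = 104*(146 + 400)/3 = (104/3)*546 = 18928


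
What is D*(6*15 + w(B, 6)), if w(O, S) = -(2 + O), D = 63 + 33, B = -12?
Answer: 9600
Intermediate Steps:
D = 96
w(O, S) = -2 - O
D*(6*15 + w(B, 6)) = 96*(6*15 + (-2 - 1*(-12))) = 96*(90 + (-2 + 12)) = 96*(90 + 10) = 96*100 = 9600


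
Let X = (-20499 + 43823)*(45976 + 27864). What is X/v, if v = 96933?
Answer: 1722244160/96933 ≈ 17767.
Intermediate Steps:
X = 1722244160 (X = 23324*73840 = 1722244160)
X/v = 1722244160/96933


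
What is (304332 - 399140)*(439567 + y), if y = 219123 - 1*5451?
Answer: -61932283112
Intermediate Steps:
y = 213672 (y = 219123 - 5451 = 213672)
(304332 - 399140)*(439567 + y) = (304332 - 399140)*(439567 + 213672) = -94808*653239 = -61932283112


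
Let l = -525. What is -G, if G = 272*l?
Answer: 142800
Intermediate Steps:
G = -142800 (G = 272*(-525) = -142800)
-G = -1*(-142800) = 142800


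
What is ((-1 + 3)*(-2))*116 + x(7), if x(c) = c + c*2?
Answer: -443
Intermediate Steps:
x(c) = 3*c (x(c) = c + 2*c = 3*c)
((-1 + 3)*(-2))*116 + x(7) = ((-1 + 3)*(-2))*116 + 3*7 = (2*(-2))*116 + 21 = -4*116 + 21 = -464 + 21 = -443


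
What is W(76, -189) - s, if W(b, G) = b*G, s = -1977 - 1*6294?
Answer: -6093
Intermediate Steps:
s = -8271 (s = -1977 - 6294 = -8271)
W(b, G) = G*b
W(76, -189) - s = -189*76 - 1*(-8271) = -14364 + 8271 = -6093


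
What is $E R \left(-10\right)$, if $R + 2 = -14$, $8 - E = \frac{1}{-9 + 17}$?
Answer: $1260$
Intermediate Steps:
$E = \frac{63}{8}$ ($E = 8 - \frac{1}{-9 + 17} = 8 - \frac{1}{8} = \frac{63}{8} \approx 7.875$)
$R = -16$ ($R = -2 - 14 = -16$)
$E R \left(-10\right) = \frac{63}{8} \left(-16\right) \left(-10\right) = \left(-126\right) \left(-10\right) = 1260$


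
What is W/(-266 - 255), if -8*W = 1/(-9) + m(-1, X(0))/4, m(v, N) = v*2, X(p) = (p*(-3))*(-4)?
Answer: -11/75024 ≈ -0.00014662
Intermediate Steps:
X(p) = 12*p (X(p) = -3*p*(-4) = 12*p)
m(v, N) = 2*v
W = 11/144 (W = -(1/(-9) + (2*(-1))/4)/8 = -(1*(-⅑) - 2*¼)/8 = -(-⅑ - ½)/8 = -⅛*(-11/18) = 11/144 ≈ 0.076389)
W/(-266 - 255) = (11/144)/(-266 - 255) = (11/144)/(-521) = -1/521*11/144 = -11/75024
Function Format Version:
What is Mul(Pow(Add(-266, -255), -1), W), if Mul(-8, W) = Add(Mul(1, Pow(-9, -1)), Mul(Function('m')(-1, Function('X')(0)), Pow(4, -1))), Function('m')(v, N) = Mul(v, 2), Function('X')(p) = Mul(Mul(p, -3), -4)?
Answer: Rational(-11, 75024) ≈ -0.00014662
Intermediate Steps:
Function('X')(p) = Mul(12, p) (Function('X')(p) = Mul(Mul(-3, p), -4) = Mul(12, p))
Function('m')(v, N) = Mul(2, v)
W = Rational(11, 144) (W = Mul(Rational(-1, 8), Add(Mul(1, Pow(-9, -1)), Mul(Mul(2, -1), Pow(4, -1)))) = Mul(Rational(-1, 8), Add(Mul(1, Rational(-1, 9)), Mul(-2, Rational(1, 4)))) = Mul(Rational(-1, 8), Add(Rational(-1, 9), Rational(-1, 2))) = Mul(Rational(-1, 8), Rational(-11, 18)) = Rational(11, 144) ≈ 0.076389)
Mul(Pow(Add(-266, -255), -1), W) = Mul(Pow(Add(-266, -255), -1), Rational(11, 144)) = Mul(Pow(-521, -1), Rational(11, 144)) = Mul(Rational(-1, 521), Rational(11, 144)) = Rational(-11, 75024)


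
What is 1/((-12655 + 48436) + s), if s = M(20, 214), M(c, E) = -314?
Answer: 1/35467 ≈ 2.8195e-5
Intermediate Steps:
s = -314
1/((-12655 + 48436) + s) = 1/((-12655 + 48436) - 314) = 1/(35781 - 314) = 1/35467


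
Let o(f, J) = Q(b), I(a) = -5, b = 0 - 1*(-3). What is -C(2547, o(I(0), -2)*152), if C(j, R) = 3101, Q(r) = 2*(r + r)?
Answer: -3101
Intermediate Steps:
b = 3 (b = 0 + 3 = 3)
Q(r) = 4*r (Q(r) = 2*(2*r) = 4*r)
o(f, J) = 12 (o(f, J) = 4*3 = 12)
-C(2547, o(I(0), -2)*152) = -1*3101 = -3101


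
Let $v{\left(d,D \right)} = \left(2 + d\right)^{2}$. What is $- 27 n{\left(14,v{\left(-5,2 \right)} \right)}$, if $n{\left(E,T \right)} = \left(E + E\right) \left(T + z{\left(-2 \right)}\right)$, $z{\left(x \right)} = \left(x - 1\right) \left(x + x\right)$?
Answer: $-15876$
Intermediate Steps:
$z{\left(x \right)} = 2 x \left(-1 + x\right)$ ($z{\left(x \right)} = \left(-1 + x\right) 2 x = 2 x \left(-1 + x\right)$)
$n{\left(E,T \right)} = 2 E \left(12 + T\right)$ ($n{\left(E,T \right)} = \left(E + E\right) \left(T + 2 \left(-2\right) \left(-1 - 2\right)\right) = 2 E \left(T + 2 \left(-2\right) \left(-3\right)\right) = 2 E \left(T + 12\right) = 2 E \left(12 + T\right)$)
$- 27 n{\left(14,v{\left(-5,2 \right)} \right)} = - 27 \cdot 2 \cdot 14 \left(12 + \left(2 - 5\right)^{2}\right) = - 27 \cdot 2 \cdot 14 \left(12 + \left(-3\right)^{2}\right) = - 27 \cdot 2 \cdot 14 \left(12 + 9\right) = - 27 \cdot 2 \cdot 14 \cdot 21 = \left(-27\right) 588 = -15876$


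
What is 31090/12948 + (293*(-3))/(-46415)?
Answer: 727211821/300490710 ≈ 2.4201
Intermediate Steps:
31090/12948 + (293*(-3))/(-46415) = 31090*(1/12948) - 879*(-1/46415) = 15545/6474 + 879/46415 = 727211821/300490710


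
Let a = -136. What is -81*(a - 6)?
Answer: 11502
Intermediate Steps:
-81*(a - 6) = -81*(-136 - 6) = -81*(-142) = 11502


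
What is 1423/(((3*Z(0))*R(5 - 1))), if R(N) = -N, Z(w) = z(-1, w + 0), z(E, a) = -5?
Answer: 1423/60 ≈ 23.717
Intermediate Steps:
Z(w) = -5
1423/(((3*Z(0))*R(5 - 1))) = 1423/(((3*(-5))*(-(5 - 1)))) = 1423/((-(-15)*4)) = 1423/((-15*(-4))) = 1423/60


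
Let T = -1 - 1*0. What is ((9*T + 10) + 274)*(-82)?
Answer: -22550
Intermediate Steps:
T = -1 (T = -1 + 0 = -1)
((9*T + 10) + 274)*(-82) = ((9*(-1) + 10) + 274)*(-82) = ((-9 + 10) + 274)*(-82) = (1 + 274)*(-82) = 275*(-82) = -22550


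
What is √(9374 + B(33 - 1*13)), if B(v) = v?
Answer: √9394 ≈ 96.923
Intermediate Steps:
√(9374 + B(33 - 1*13)) = √(9374 + (33 - 1*13)) = √(9374 + (33 - 13)) = √(9374 + 20) = √9394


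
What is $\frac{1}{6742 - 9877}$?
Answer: $- \frac{1}{3135} \approx -0.00031898$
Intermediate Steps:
$\frac{1}{6742 - 9877} = \frac{1}{-3135} = - \frac{1}{3135}$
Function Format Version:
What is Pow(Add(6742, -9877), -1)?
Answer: Rational(-1, 3135) ≈ -0.00031898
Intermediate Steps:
Pow(Add(6742, -9877), -1) = Pow(-3135, -1) = Rational(-1, 3135)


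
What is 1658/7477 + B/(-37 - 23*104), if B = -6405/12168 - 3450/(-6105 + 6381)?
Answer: 16729703087/73663583448 ≈ 0.22711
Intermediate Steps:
B = -52835/4056 (B = -6405*1/12168 - 3450/276 = -2135/4056 - 3450*1/276 = -2135/4056 - 25/2 = -52835/4056 ≈ -13.026)
1658/7477 + B/(-37 - 23*104) = 1658/7477 - 52835/(4056*(-37 - 23*104)) = 1658*(1/7477) - 52835/(4056*(-37 - 2392)) = 1658/7477 - 52835/4056/(-2429) = 1658/7477 - 52835/4056*(-1/2429) = 1658/7477 + 52835/9852024 = 16729703087/73663583448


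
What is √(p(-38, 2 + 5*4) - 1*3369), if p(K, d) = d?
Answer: I*√3347 ≈ 57.853*I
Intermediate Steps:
√(p(-38, 2 + 5*4) - 1*3369) = √((2 + 5*4) - 1*3369) = √((2 + 20) - 3369) = √(22 - 3369) = √(-3347) = I*√3347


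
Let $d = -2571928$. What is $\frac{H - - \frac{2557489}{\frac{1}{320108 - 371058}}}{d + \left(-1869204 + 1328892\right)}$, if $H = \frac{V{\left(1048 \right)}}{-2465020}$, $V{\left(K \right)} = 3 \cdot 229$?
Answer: $\frac{321202125197041687}{7671733844800} \approx 41868.0$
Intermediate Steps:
$V{\left(K \right)} = 687$
$H = - \frac{687}{2465020}$ ($H = \frac{687}{-2465020} = 687 \left(- \frac{1}{2465020}\right) = - \frac{687}{2465020} \approx -0.0002787$)
$\frac{H - - \frac{2557489}{\frac{1}{320108 - 371058}}}{d + \left(-1869204 + 1328892\right)} = \frac{- \frac{687}{2465020} - - \frac{2557489}{\frac{1}{320108 - 371058}}}{-2571928 + \left(-1869204 + 1328892\right)} = \frac{- \frac{687}{2465020} - - \frac{2557489}{\frac{1}{-50950}}}{-2571928 - 540312} = \frac{- \frac{687}{2465020} - - \frac{2557489}{- \frac{1}{50950}}}{-3112240} = \left(- \frac{687}{2465020} - \left(-2557489\right) \left(-50950\right)\right) \left(- \frac{1}{3112240}\right) = \left(- \frac{687}{2465020} - 130304064550\right) \left(- \frac{1}{3112240}\right) = \left(- \frac{321202125197041687}{2465020}\right) \left(- \frac{1}{3112240}\right) = \frac{321202125197041687}{7671733844800}$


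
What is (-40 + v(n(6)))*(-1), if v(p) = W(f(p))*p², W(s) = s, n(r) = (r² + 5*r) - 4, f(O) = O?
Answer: -238288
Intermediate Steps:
n(r) = -4 + r² + 5*r
v(p) = p³ (v(p) = p*p² = p³)
(-40 + v(n(6)))*(-1) = (-40 + (-4 + 6² + 5*6)³)*(-1) = (-40 + (-4 + 36 + 30)³)*(-1) = (-40 + 62³)*(-1) = (-40 + 238328)*(-1) = 238288*(-1) = -238288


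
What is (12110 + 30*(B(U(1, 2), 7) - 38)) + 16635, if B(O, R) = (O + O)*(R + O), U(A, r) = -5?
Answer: 27005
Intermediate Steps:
B(O, R) = 2*O*(O + R) (B(O, R) = (2*O)*(O + R) = 2*O*(O + R))
(12110 + 30*(B(U(1, 2), 7) - 38)) + 16635 = (12110 + 30*(2*(-5)*(-5 + 7) - 38)) + 16635 = (12110 + 30*(2*(-5)*2 - 38)) + 16635 = (12110 + 30*(-20 - 38)) + 16635 = (12110 + 30*(-58)) + 16635 = (12110 - 1740) + 16635 = 10370 + 16635 = 27005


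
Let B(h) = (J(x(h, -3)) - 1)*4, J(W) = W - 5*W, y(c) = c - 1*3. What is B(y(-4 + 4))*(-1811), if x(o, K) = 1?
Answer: 36220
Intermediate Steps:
y(c) = -3 + c (y(c) = c - 3 = -3 + c)
J(W) = -4*W
B(h) = -20 (B(h) = (-4*1 - 1)*4 = (-4 - 1)*4 = -5*4 = -20)
B(y(-4 + 4))*(-1811) = -20*(-1811) = 36220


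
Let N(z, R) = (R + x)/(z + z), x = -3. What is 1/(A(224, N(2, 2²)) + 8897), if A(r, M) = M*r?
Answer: 1/8953 ≈ 0.00011169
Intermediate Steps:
N(z, R) = (-3 + R)/(2*z) (N(z, R) = (R - 3)/(z + z) = (-3 + R)/((2*z)) = (-3 + R)*(1/(2*z)) = (-3 + R)/(2*z))
1/(A(224, N(2, 2²)) + 8897) = 1/(((½)*(-3 + 2²)/2)*224 + 8897) = 1/(((½)*(½)*(-3 + 4))*224 + 8897) = 1/(((½)*(½)*1)*224 + 8897) = 1/((¼)*224 + 8897) = 1/(56 + 8897) = 1/8953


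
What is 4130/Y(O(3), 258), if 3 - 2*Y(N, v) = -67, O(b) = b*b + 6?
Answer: 118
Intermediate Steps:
O(b) = 6 + b² (O(b) = b² + 6 = 6 + b²)
Y(N, v) = 35 (Y(N, v) = 3/2 - ½*(-67) = 3/2 + 67/2 = 35)
4130/Y(O(3), 258) = 4130/35 = 4130*(1/35) = 118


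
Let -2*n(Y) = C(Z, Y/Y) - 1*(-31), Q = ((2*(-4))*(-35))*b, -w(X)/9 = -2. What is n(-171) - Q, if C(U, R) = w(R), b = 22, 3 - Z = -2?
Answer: -12369/2 ≈ -6184.5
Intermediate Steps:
Z = 5 (Z = 3 - 1*(-2) = 3 + 2 = 5)
w(X) = 18 (w(X) = -9*(-2) = 18)
C(U, R) = 18
Q = 6160 (Q = ((2*(-4))*(-35))*22 = -8*(-35)*22 = 280*22 = 6160)
n(Y) = -49/2 (n(Y) = -(18 - 1*(-31))/2 = -(18 + 31)/2 = -½*49 = -49/2)
n(-171) - Q = -49/2 - 1*6160 = -49/2 - 6160 = -12369/2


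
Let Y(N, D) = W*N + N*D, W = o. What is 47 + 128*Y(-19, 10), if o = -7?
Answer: -7249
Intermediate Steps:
W = -7
Y(N, D) = -7*N + D*N (Y(N, D) = -7*N + N*D = -7*N + D*N)
47 + 128*Y(-19, 10) = 47 + 128*(-19*(-7 + 10)) = 47 + 128*(-19*3) = 47 + 128*(-57) = 47 - 7296 = -7249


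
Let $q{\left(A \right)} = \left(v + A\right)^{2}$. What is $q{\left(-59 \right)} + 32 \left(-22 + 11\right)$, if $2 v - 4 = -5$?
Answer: $\frac{12753}{4} \approx 3188.3$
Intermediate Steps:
$v = - \frac{1}{2}$ ($v = 2 + \frac{1}{2} \left(-5\right) = 2 - \frac{5}{2} = - \frac{1}{2} \approx -0.5$)
$q{\left(A \right)} = \left(- \frac{1}{2} + A\right)^{2}$
$q{\left(-59 \right)} + 32 \left(-22 + 11\right) = \frac{\left(-1 + 2 \left(-59\right)\right)^{2}}{4} + 32 \left(-22 + 11\right) = \frac{\left(-1 - 118\right)^{2}}{4} + 32 \left(-11\right) = \frac{\left(-119\right)^{2}}{4} - 352 = \frac{1}{4} \cdot 14161 - 352 = \frac{14161}{4} - 352 = \frac{12753}{4}$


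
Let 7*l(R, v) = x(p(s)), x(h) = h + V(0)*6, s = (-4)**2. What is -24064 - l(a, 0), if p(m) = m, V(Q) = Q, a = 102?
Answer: -168464/7 ≈ -24066.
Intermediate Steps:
s = 16
x(h) = h (x(h) = h + 0*6 = h + 0 = h)
l(R, v) = 16/7 (l(R, v) = (1/7)*16 = 16/7)
-24064 - l(a, 0) = -24064 - 1*16/7 = -24064 - 16/7 = -168464/7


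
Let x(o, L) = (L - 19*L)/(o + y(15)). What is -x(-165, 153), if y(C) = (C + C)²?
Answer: 918/245 ≈ 3.7469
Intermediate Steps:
y(C) = 4*C² (y(C) = (2*C)² = 4*C²)
x(o, L) = -18*L/(900 + o) (x(o, L) = (L - 19*L)/(o + 4*15²) = (-18*L)/(o + 4*225) = (-18*L)/(o + 900) = (-18*L)/(900 + o) = -18*L/(900 + o))
-x(-165, 153) = -(-18)*153/(900 - 165) = -(-18)*153/735 = -1*(-918/245) = 918/245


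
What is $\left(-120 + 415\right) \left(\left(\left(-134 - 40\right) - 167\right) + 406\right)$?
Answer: $19175$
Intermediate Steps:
$\left(-120 + 415\right) \left(\left(\left(-134 - 40\right) - 167\right) + 406\right) = 295 \left(\left(-174 - 167\right) + 406\right) = 295 \left(-341 + 406\right) = 295 \cdot 65 = 19175$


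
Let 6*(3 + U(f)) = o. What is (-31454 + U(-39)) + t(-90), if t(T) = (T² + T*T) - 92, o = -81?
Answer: -30725/2 ≈ -15363.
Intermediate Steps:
t(T) = -92 + 2*T² (t(T) = (T² + T²) - 92 = 2*T² - 92 = -92 + 2*T²)
U(f) = -33/2 (U(f) = -3 + (⅙)*(-81) = -3 - 27/2 = -33/2)
(-31454 + U(-39)) + t(-90) = (-31454 - 33/2) + (-92 + 2*(-90)²) = -62941/2 + (-92 + 2*8100) = -62941/2 + (-92 + 16200) = -62941/2 + 16108 = -30725/2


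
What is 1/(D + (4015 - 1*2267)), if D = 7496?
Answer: 1/9244 ≈ 0.00010818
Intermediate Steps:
1/(D + (4015 - 1*2267)) = 1/(7496 + (4015 - 1*2267)) = 1/(7496 + (4015 - 2267)) = 1/(7496 + 1748) = 1/9244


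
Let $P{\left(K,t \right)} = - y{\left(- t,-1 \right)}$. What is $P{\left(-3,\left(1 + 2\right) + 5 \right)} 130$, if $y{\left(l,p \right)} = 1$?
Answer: $-130$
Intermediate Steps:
$P{\left(K,t \right)} = -1$ ($P{\left(K,t \right)} = \left(-1\right) 1 = -1$)
$P{\left(-3,\left(1 + 2\right) + 5 \right)} 130 = \left(-1\right) 130 = -130$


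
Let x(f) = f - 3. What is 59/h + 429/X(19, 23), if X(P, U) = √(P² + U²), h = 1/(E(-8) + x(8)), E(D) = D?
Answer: -177 + 429*√890/890 ≈ -162.62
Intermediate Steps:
x(f) = -3 + f
h = -⅓ (h = 1/(-8 + (-3 + 8)) = 1/(-8 + 5) = 1/(-3) = -⅓ ≈ -0.33333)
59/h + 429/X(19, 23) = 59/(-⅓) + 429/(√(19² + 23²)) = 59*(-3) + 429/(√(361 + 529)) = -177 + 429/(√890) = -177 + 429*(√890/890) = -177 + 429*√890/890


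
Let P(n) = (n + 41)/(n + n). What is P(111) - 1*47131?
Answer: -5231465/111 ≈ -47130.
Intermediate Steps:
P(n) = (41 + n)/(2*n) (P(n) = (41 + n)/((2*n)) = (41 + n)*(1/(2*n)) = (41 + n)/(2*n))
P(111) - 1*47131 = (1/2)*(41 + 111)/111 - 1*47131 = (1/2)*(1/111)*152 - 47131 = 76/111 - 47131 = -5231465/111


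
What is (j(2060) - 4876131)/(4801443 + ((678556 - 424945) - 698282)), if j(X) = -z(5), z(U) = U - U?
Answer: -4876131/4356772 ≈ -1.1192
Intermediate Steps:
z(U) = 0
j(X) = 0 (j(X) = -1*0 = 0)
(j(2060) - 4876131)/(4801443 + ((678556 - 424945) - 698282)) = (0 - 4876131)/(4801443 + ((678556 - 424945) - 698282)) = -4876131/(4801443 + (253611 - 698282)) = -4876131/(4801443 - 444671) = -4876131/4356772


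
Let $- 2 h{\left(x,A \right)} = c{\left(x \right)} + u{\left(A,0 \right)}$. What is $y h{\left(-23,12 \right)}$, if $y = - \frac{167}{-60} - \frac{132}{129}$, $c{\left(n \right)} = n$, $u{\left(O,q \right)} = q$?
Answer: $\frac{104443}{5160} \approx 20.241$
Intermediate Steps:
$y = \frac{4541}{2580}$ ($y = \left(-167\right) \left(- \frac{1}{60}\right) - \frac{44}{43} = \frac{167}{60} - \frac{44}{43} = \frac{4541}{2580} \approx 1.7601$)
$h{\left(x,A \right)} = - \frac{x}{2}$ ($h{\left(x,A \right)} = - \frac{x + 0}{2} = - \frac{x}{2}$)
$y h{\left(-23,12 \right)} = \frac{4541 \left(\left(- \frac{1}{2}\right) \left(-23\right)\right)}{2580} = \frac{4541}{2580} \cdot \frac{23}{2} = \frac{104443}{5160}$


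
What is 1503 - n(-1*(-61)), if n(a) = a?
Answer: 1442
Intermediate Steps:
1503 - n(-1*(-61)) = 1503 - (-1)*(-61) = 1503 - 1*61 = 1503 - 61 = 1442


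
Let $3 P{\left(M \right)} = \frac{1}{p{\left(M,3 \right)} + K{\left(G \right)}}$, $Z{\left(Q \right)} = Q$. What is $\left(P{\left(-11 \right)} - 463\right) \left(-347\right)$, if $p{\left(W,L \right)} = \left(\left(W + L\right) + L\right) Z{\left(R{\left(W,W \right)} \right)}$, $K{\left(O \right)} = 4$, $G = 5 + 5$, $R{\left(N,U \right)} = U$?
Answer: $\frac{28436650}{177} \approx 1.6066 \cdot 10^{5}$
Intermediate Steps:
$G = 10$
$p{\left(W,L \right)} = W \left(W + 2 L\right)$ ($p{\left(W,L \right)} = \left(\left(W + L\right) + L\right) W = \left(\left(L + W\right) + L\right) W = \left(W + 2 L\right) W = W \left(W + 2 L\right)$)
$P{\left(M \right)} = \frac{1}{3 \left(4 + M \left(6 + M\right)\right)}$ ($P{\left(M \right)} = \frac{1}{3 \left(M \left(M + 2 \cdot 3\right) + 4\right)} = \frac{1}{3 \left(M \left(M + 6\right) + 4\right)} = \frac{1}{3 \left(M \left(6 + M\right) + 4\right)} = \frac{1}{3 \left(4 + M \left(6 + M\right)\right)}$)
$\left(P{\left(-11 \right)} - 463\right) \left(-347\right) = \left(\frac{1}{3 \left(4 - 11 \left(6 - 11\right)\right)} - 463\right) \left(-347\right) = \left(\frac{1}{3 \left(4 - -55\right)} - 463\right) \left(-347\right) = \left(\frac{1}{3 \left(4 + 55\right)} - 463\right) \left(-347\right) = \left(\frac{1}{3 \cdot 59} - 463\right) \left(-347\right) = \left(\frac{1}{3} \cdot \frac{1}{59} - 463\right) \left(-347\right) = \left(\frac{1}{177} - 463\right) \left(-347\right) = \left(- \frac{81950}{177}\right) \left(-347\right) = \frac{28436650}{177}$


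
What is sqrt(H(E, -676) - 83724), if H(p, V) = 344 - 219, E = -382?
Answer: I*sqrt(83599) ≈ 289.13*I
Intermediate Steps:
H(p, V) = 125
sqrt(H(E, -676) - 83724) = sqrt(125 - 83724) = sqrt(-83599) = I*sqrt(83599)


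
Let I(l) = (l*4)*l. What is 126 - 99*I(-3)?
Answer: -3438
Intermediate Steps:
I(l) = 4*l**2 (I(l) = (4*l)*l = 4*l**2)
126 - 99*I(-3) = 126 - 396*(-3)**2 = 126 - 396*9 = 126 - 99*36 = 126 - 3564 = -3438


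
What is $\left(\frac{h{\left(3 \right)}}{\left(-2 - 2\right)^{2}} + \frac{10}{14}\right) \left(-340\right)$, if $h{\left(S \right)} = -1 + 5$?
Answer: $- \frac{2295}{7} \approx -327.86$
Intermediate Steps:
$h{\left(S \right)} = 4$
$\left(\frac{h{\left(3 \right)}}{\left(-2 - 2\right)^{2}} + \frac{10}{14}\right) \left(-340\right) = \left(\frac{4}{\left(-2 - 2\right)^{2}} + \frac{10}{14}\right) \left(-340\right) = \left(\frac{4}{\left(-4\right)^{2}} + 10 \cdot \frac{1}{14}\right) \left(-340\right) = \left(\frac{4}{16} + \frac{5}{7}\right) \left(-340\right) = \left(4 \cdot \frac{1}{16} + \frac{5}{7}\right) \left(-340\right) = \left(\frac{1}{4} + \frac{5}{7}\right) \left(-340\right) = \frac{27}{28} \left(-340\right) = - \frac{2295}{7}$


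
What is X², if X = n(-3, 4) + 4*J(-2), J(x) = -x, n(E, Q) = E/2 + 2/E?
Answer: 1225/36 ≈ 34.028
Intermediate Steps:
n(E, Q) = E/2 + 2/E (n(E, Q) = E*(½) + 2/E = E/2 + 2/E)
X = 35/6 (X = ((½)*(-3) + 2/(-3)) + 4*(-1*(-2)) = (-3/2 + 2*(-⅓)) + 4*2 = (-3/2 - ⅔) + 8 = -13/6 + 8 = 35/6 ≈ 5.8333)
X² = (35/6)² = 1225/36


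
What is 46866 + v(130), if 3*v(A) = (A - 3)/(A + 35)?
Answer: 23198797/495 ≈ 46866.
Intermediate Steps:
v(A) = (-3 + A)/(3*(35 + A)) (v(A) = ((A - 3)/(A + 35))/3 = ((-3 + A)/(35 + A))/3 = (-3 + A)/(3*(35 + A)))
46866 + v(130) = 46866 + (-3 + 130)/(3*(35 + 130)) = 46866 + (⅓)*127/165 = 46866 + (⅓)*(1/165)*127 = 46866 + 127/495 = 23198797/495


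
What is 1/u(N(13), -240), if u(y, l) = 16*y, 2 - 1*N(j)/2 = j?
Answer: -1/352 ≈ -0.0028409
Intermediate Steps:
N(j) = 4 - 2*j
1/u(N(13), -240) = 1/(16*(4 - 2*13)) = 1/(16*(4 - 26)) = 1/(16*(-22)) = 1/(-352) = -1/352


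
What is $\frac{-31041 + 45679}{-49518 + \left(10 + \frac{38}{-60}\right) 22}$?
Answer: $- \frac{219570}{739679} \approx -0.29684$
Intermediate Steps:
$\frac{-31041 + 45679}{-49518 + \left(10 + \frac{38}{-60}\right) 22} = \frac{14638}{-49518 + \left(10 + 38 \left(- \frac{1}{60}\right)\right) 22} = \frac{14638}{-49518 + \left(10 - \frac{19}{30}\right) 22} = \frac{14638}{-49518 + \frac{281}{30} \cdot 22} = \frac{14638}{-49518 + \frac{3091}{15}} = \frac{14638}{- \frac{739679}{15}} = 14638 \left(- \frac{15}{739679}\right) = - \frac{219570}{739679}$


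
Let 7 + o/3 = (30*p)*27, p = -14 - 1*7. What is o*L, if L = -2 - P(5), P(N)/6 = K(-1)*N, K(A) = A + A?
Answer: -2960958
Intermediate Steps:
p = -21 (p = -14 - 7 = -21)
K(A) = 2*A
P(N) = -12*N (P(N) = 6*((2*(-1))*N) = 6*(-2*N) = -12*N)
o = -51051 (o = -21 + 3*((30*(-21))*27) = -21 + 3*(-630*27) = -21 + 3*(-17010) = -21 - 51030 = -51051)
L = 58 (L = -2 - (-12)*5 = -2 - 1*(-60) = -2 + 60 = 58)
o*L = -51051*58 = -2960958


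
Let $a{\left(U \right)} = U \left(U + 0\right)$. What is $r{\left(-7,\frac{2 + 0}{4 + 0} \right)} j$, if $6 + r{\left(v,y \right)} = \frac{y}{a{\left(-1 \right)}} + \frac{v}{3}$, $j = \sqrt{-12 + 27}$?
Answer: $- \frac{47 \sqrt{15}}{6} \approx -30.338$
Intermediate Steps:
$a{\left(U \right)} = U^{2}$ ($a{\left(U \right)} = U U = U^{2}$)
$j = \sqrt{15} \approx 3.873$
$r{\left(v,y \right)} = -6 + y + \frac{v}{3}$ ($r{\left(v,y \right)} = -6 + \left(\frac{y}{\left(-1\right)^{2}} + \frac{v}{3}\right) = -6 + \left(\frac{y}{1} + v \frac{1}{3}\right) = -6 + \left(y 1 + \frac{v}{3}\right) = -6 + \left(y + \frac{v}{3}\right) = -6 + y + \frac{v}{3}$)
$r{\left(-7,\frac{2 + 0}{4 + 0} \right)} j = \left(-6 + \frac{2 + 0}{4 + 0} + \frac{1}{3} \left(-7\right)\right) \sqrt{15} = \left(-6 + \frac{2}{4} - \frac{7}{3}\right) \sqrt{15} = \left(-6 + 2 \cdot \frac{1}{4} - \frac{7}{3}\right) \sqrt{15} = \left(-6 + \frac{1}{2} - \frac{7}{3}\right) \sqrt{15} = - \frac{47 \sqrt{15}}{6}$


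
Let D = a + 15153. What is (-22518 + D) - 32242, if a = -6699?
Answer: -46306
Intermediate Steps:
D = 8454 (D = -6699 + 15153 = 8454)
(-22518 + D) - 32242 = (-22518 + 8454) - 32242 = -14064 - 32242 = -46306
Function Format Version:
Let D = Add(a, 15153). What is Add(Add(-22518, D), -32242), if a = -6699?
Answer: -46306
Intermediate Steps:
D = 8454 (D = Add(-6699, 15153) = 8454)
Add(Add(-22518, D), -32242) = Add(Add(-22518, 8454), -32242) = Add(-14064, -32242) = -46306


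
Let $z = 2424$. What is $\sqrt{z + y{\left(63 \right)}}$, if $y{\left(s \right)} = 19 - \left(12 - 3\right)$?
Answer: $\sqrt{2434} \approx 49.336$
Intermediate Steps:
$y{\left(s \right)} = 10$ ($y{\left(s \right)} = 19 - 9 = 10$)
$\sqrt{z + y{\left(63 \right)}} = \sqrt{2424 + 10} = \sqrt{2434}$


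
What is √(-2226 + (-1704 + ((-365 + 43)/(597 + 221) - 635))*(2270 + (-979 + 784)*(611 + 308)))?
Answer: √69240681901474/409 ≈ 20345.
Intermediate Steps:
√(-2226 + (-1704 + ((-365 + 43)/(597 + 221) - 635))*(2270 + (-979 + 784)*(611 + 308))) = √(-2226 + (-1704 + (-322/818 - 635))*(2270 - 195*919)) = √(-2226 + (-1704 + (-322*1/818 - 635))*(2270 - 179205)) = √(-2226 + (-1704 + (-161/409 - 635))*(-176935)) = √(-2226 + (-1704 - 259876/409)*(-176935)) = √(-2226 - 956812/409*(-176935)) = √(-2226 + 169293531220/409) = √(169292620786/409) = √69240681901474/409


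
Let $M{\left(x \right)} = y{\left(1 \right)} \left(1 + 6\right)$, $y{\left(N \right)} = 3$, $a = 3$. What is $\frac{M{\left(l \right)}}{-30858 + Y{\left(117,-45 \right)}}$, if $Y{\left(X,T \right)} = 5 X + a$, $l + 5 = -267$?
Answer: $- \frac{7}{10090} \approx -0.00069376$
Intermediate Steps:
$l = -272$ ($l = -5 - 267 = -272$)
$Y{\left(X,T \right)} = 3 + 5 X$ ($Y{\left(X,T \right)} = 5 X + 3 = 3 + 5 X$)
$M{\left(x \right)} = 21$ ($M{\left(x \right)} = 3 \left(1 + 6\right) = 3 \cdot 7 = 21$)
$\frac{M{\left(l \right)}}{-30858 + Y{\left(117,-45 \right)}} = \frac{21}{-30858 + \left(3 + 5 \cdot 117\right)} = \frac{21}{-30858 + \left(3 + 585\right)} = \frac{21}{-30858 + 588} = \frac{21}{-30270} = 21 \left(- \frac{1}{30270}\right) = - \frac{7}{10090}$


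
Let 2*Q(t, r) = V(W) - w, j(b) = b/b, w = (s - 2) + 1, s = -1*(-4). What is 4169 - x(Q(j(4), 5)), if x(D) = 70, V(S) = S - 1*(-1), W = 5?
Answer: 4099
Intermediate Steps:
V(S) = 1 + S (V(S) = S + 1 = 1 + S)
s = 4
w = 3 (w = (4 - 2) + 1 = 2 + 1 = 3)
j(b) = 1
Q(t, r) = 3/2 (Q(t, r) = ((1 + 5) - 1*3)/2 = (6 - 3)/2 = (½)*3 = 3/2)
4169 - x(Q(j(4), 5)) = 4169 - 1*70 = 4169 - 70 = 4099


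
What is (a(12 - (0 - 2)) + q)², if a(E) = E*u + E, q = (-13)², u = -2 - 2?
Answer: 16129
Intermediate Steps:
u = -4
q = 169
a(E) = -3*E (a(E) = E*(-4) + E = -4*E + E = -3*E)
(a(12 - (0 - 2)) + q)² = (-3*(12 - (0 - 2)) + 169)² = (-3*(12 - (-2)) + 169)² = (-3*(12 - 1*(-2)) + 169)² = (-3*(12 + 2) + 169)² = (-3*14 + 169)² = (-42 + 169)² = 127² = 16129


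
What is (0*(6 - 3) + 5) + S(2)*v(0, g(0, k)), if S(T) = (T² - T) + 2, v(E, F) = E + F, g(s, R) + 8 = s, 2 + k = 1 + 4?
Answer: -27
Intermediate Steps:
k = 3 (k = -2 + (1 + 4) = -2 + 5 = 3)
g(s, R) = -8 + s
S(T) = 2 + T² - T
(0*(6 - 3) + 5) + S(2)*v(0, g(0, k)) = (0*(6 - 3) + 5) + (2 + 2² - 1*2)*(0 + (-8 + 0)) = (0*3 + 5) + (2 + 4 - 2)*(0 - 8) = (0 + 5) + 4*(-8) = 5 - 32 = -27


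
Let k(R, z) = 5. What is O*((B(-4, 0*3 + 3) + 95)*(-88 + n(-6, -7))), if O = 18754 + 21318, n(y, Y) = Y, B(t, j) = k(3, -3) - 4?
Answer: -365456640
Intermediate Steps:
B(t, j) = 1 (B(t, j) = 5 - 4 = 1)
O = 40072
O*((B(-4, 0*3 + 3) + 95)*(-88 + n(-6, -7))) = 40072*((1 + 95)*(-88 - 7)) = 40072*(96*(-95)) = 40072*(-9120) = -365456640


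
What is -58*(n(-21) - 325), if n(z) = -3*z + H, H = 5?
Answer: 14906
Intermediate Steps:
n(z) = 5 - 3*z (n(z) = -3*z + 5 = 5 - 3*z)
-58*(n(-21) - 325) = -58*((5 - 3*(-21)) - 325) = -58*((5 + 63) - 325) = -58*(68 - 325) = -58*(-257) = 14906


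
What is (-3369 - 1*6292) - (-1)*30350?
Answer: 20689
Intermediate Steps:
(-3369 - 1*6292) - (-1)*30350 = (-3369 - 6292) - 1*(-30350) = -9661 + 30350 = 20689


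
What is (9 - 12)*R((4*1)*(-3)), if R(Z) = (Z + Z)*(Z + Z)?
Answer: -1728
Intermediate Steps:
R(Z) = 4*Z² (R(Z) = (2*Z)*(2*Z) = 4*Z²)
(9 - 12)*R((4*1)*(-3)) = (9 - 12)*(4*((4*1)*(-3))²) = -12*(4*(-3))² = -12*(-12)² = -12*144 = -3*576 = -1728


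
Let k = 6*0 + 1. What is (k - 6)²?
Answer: 25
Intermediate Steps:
k = 1 (k = 0 + 1 = 1)
(k - 6)² = (1 - 6)² = (-5)² = 25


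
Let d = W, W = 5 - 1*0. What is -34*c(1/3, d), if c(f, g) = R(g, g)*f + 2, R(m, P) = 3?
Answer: -102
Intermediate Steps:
W = 5 (W = 5 + 0 = 5)
d = 5
c(f, g) = 2 + 3*f (c(f, g) = 3*f + 2 = 2 + 3*f)
-34*c(1/3, d) = -34*(2 + 3/3) = -34*(2 + 3*(⅓)) = -34*(2 + 1) = -34*3 = -102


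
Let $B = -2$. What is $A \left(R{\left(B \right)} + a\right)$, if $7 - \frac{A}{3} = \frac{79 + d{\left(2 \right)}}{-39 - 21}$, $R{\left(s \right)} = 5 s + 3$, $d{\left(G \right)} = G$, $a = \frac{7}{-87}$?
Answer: $- \frac{25718}{145} \approx -177.37$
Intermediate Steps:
$a = - \frac{7}{87}$ ($a = 7 \left(- \frac{1}{87}\right) = - \frac{7}{87} \approx -0.08046$)
$R{\left(s \right)} = 3 + 5 s$
$A = \frac{501}{20}$ ($A = 21 - 3 \frac{79 + 2}{-39 - 21} = 21 - 3 \frac{81}{-60} = 21 - 3 \cdot 81 \left(- \frac{1}{60}\right) = 21 - - \frac{81}{20} = 21 + \frac{81}{20} = \frac{501}{20} \approx 25.05$)
$A \left(R{\left(B \right)} + a\right) = \frac{501 \left(\left(3 + 5 \left(-2\right)\right) - \frac{7}{87}\right)}{20} = \frac{501 \left(\left(3 - 10\right) - \frac{7}{87}\right)}{20} = \frac{501 \left(-7 - \frac{7}{87}\right)}{20} = \frac{501}{20} \left(- \frac{616}{87}\right) = - \frac{25718}{145}$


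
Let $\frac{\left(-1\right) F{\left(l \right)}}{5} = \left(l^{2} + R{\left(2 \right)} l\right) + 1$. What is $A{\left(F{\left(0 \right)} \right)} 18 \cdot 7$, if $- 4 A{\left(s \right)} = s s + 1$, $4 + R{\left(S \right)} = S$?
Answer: $-819$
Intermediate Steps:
$R{\left(S \right)} = -4 + S$
$F{\left(l \right)} = -5 - 5 l^{2} + 10 l$ ($F{\left(l \right)} = - 5 \left(\left(l^{2} + \left(-4 + 2\right) l\right) + 1\right) = - 5 \left(\left(l^{2} - 2 l\right) + 1\right) = - 5 \left(1 + l^{2} - 2 l\right) = -5 - 5 l^{2} + 10 l$)
$A{\left(s \right)} = - \frac{1}{4} - \frac{s^{2}}{4}$ ($A{\left(s \right)} = - \frac{s s + 1}{4} = - \frac{s^{2} + 1}{4} = - \frac{1 + s^{2}}{4} = - \frac{1}{4} - \frac{s^{2}}{4}$)
$A{\left(F{\left(0 \right)} \right)} 18 \cdot 7 = \left(- \frac{1}{4} - \frac{\left(-5 - 5 \cdot 0^{2} + 10 \cdot 0\right)^{2}}{4}\right) 18 \cdot 7 = \left(- \frac{1}{4} - \frac{\left(-5 - 0 + 0\right)^{2}}{4}\right) 18 \cdot 7 = \left(- \frac{1}{4} - \frac{\left(-5 + 0 + 0\right)^{2}}{4}\right) 18 \cdot 7 = \left(- \frac{1}{4} - \frac{\left(-5\right)^{2}}{4}\right) 18 \cdot 7 = \left(- \frac{1}{4} - \frac{25}{4}\right) 18 \cdot 7 = \left(- \frac{13}{2}\right) 18 \cdot 7 = \left(-117\right) 7 = -819$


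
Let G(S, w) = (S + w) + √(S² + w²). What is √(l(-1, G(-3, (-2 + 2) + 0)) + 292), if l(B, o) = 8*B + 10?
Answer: 7*√6 ≈ 17.146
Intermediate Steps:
G(S, w) = S + w + √(S² + w²)
l(B, o) = 10 + 8*B
√(l(-1, G(-3, (-2 + 2) + 0)) + 292) = √((10 + 8*(-1)) + 292) = √((10 - 8) + 292) = √(2 + 292) = √294 = 7*√6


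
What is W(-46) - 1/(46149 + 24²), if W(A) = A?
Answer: -2149351/46725 ≈ -46.000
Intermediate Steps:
W(-46) - 1/(46149 + 24²) = -46 - 1/(46149 + 24²) = -46 - 1/(46149 + 576) = -46 - 1/46725 = -2149351/46725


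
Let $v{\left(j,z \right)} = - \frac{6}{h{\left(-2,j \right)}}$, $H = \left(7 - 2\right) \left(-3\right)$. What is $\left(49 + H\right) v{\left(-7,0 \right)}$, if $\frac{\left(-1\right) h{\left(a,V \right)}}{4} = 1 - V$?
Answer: $\frac{51}{8} \approx 6.375$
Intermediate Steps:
$h{\left(a,V \right)} = -4 + 4 V$ ($h{\left(a,V \right)} = - 4 \left(1 - V\right) = -4 + 4 V$)
$H = -15$ ($H = 5 \left(-3\right) = -15$)
$v{\left(j,z \right)} = - \frac{6}{-4 + 4 j}$
$\left(49 + H\right) v{\left(-7,0 \right)} = \left(49 - 15\right) \left(- \frac{3}{-2 + 2 \left(-7\right)}\right) = 34 \left(- \frac{3}{-2 - 14}\right) = 34 \left(- \frac{3}{-16}\right) = 34 \left(\left(-3\right) \left(- \frac{1}{16}\right)\right) = 34 \cdot \frac{3}{16} = \frac{51}{8}$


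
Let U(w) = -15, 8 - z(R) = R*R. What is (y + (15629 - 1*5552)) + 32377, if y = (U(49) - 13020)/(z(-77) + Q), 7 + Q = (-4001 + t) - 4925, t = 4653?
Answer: 433086289/10201 ≈ 42455.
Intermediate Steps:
z(R) = 8 - R² (z(R) = 8 - R*R = 8 - R²)
Q = -4280 (Q = -7 + ((-4001 + 4653) - 4925) = -7 + (652 - 4925) = -7 - 4273 = -4280)
y = 13035/10201 (y = (-15 - 13020)/((8 - 1*(-77)²) - 4280) = -13035/((8 - 1*5929) - 4280) = -13035/((8 - 5929) - 4280) = -13035/(-5921 - 4280) = -13035/(-10201) = -13035*(-1/10201) = 13035/10201 ≈ 1.2778)
(y + (15629 - 1*5552)) + 32377 = (13035/10201 + (15629 - 1*5552)) + 32377 = (13035/10201 + (15629 - 5552)) + 32377 = (13035/10201 + 10077) + 32377 = 102808512/10201 + 32377 = 433086289/10201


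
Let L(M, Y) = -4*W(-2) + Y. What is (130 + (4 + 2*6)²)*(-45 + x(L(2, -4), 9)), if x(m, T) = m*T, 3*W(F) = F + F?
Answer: -12738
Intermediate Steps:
W(F) = 2*F/3 (W(F) = (F + F)/3 = (2*F)/3 = 2*F/3)
L(M, Y) = 16/3 + Y (L(M, Y) = -8*(-2)/3 + Y = -4*(-4/3) + Y = 16/3 + Y)
x(m, T) = T*m
(130 + (4 + 2*6)²)*(-45 + x(L(2, -4), 9)) = (130 + (4 + 2*6)²)*(-45 + 9*(16/3 - 4)) = (130 + (4 + 12)²)*(-45 + 9*(4/3)) = (130 + 16²)*(-45 + 12) = (130 + 256)*(-33) = 386*(-33) = -12738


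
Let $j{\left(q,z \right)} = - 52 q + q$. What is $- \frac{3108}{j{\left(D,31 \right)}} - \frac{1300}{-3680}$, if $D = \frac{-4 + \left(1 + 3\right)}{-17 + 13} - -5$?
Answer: $\frac{196149}{15640} \approx 12.541$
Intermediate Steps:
$D = 5$ ($D = \frac{-4 + 4}{-4} + 5 = 0 \left(- \frac{1}{4}\right) + 5 = 0 + 5 = 5$)
$j{\left(q,z \right)} = - 51 q$
$- \frac{3108}{j{\left(D,31 \right)}} - \frac{1300}{-3680} = - \frac{3108}{\left(-51\right) 5} - \frac{1300}{-3680} = - \frac{3108}{-255} - - \frac{65}{184} = \left(-3108\right) \left(- \frac{1}{255}\right) + \frac{65}{184} = \frac{1036}{85} + \frac{65}{184} = \frac{196149}{15640}$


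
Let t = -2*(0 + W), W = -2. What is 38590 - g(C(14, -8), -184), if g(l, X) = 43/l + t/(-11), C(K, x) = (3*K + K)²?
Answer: 1331212711/34496 ≈ 38590.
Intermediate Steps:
t = 4 (t = -2*(0 - 2) = -2*(-2) = 4)
C(K, x) = 16*K² (C(K, x) = (4*K)² = 16*K²)
g(l, X) = -4/11 + 43/l (g(l, X) = 43/l + 4/(-11) = 43/l + 4*(-1/11) = 43/l - 4/11 = -4/11 + 43/l)
38590 - g(C(14, -8), -184) = 38590 - (-4/11 + 43/((16*14²))) = 38590 - (-4/11 + 43/((16*196))) = 38590 - (-4/11 + 43/3136) = 38590 - 1*(-12071/34496) = 38590 + 12071/34496 = 1331212711/34496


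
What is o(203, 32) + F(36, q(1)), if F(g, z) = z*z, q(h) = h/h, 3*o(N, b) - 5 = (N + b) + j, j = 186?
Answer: 143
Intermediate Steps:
o(N, b) = 191/3 + N/3 + b/3 (o(N, b) = 5/3 + ((N + b) + 186)/3 = 5/3 + (186 + N + b)/3 = 5/3 + (62 + N/3 + b/3) = 191/3 + N/3 + b/3)
q(h) = 1
F(g, z) = z²
o(203, 32) + F(36, q(1)) = (191/3 + (⅓)*203 + (⅓)*32) + 1² = (191/3 + 203/3 + 32/3) + 1 = 142 + 1 = 143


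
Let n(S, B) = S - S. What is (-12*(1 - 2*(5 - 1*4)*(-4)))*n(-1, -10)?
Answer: 0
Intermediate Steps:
n(S, B) = 0
(-12*(1 - 2*(5 - 1*4)*(-4)))*n(-1, -10) = -12*(1 - 2*(5 - 1*4)*(-4))*0 = -12*(1 - 2*(5 - 4)*(-4))*0 = -12*(1 - 2*(-4))*0 = -12*(1 + 8)*0 = -12*9*0 = -108*0 = 0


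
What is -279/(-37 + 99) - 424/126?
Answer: -991/126 ≈ -7.8651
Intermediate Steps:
-279/(-37 + 99) - 424/126 = -279/62 - 424*1/126 = -279*1/62 - 212/63 = -9/2 - 212/63 = -991/126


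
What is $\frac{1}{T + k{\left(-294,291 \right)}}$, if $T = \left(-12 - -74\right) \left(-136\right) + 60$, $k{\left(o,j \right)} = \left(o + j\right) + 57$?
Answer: $- \frac{1}{8318} \approx -0.00012022$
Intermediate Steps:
$k{\left(o,j \right)} = 57 + j + o$ ($k{\left(o,j \right)} = \left(j + o\right) + 57 = 57 + j + o$)
$T = -8372$ ($T = \left(-12 + 74\right) \left(-136\right) + 60 = 62 \left(-136\right) + 60 = -8432 + 60 = -8372$)
$\frac{1}{T + k{\left(-294,291 \right)}} = \frac{1}{-8372 + \left(57 + 291 - 294\right)} = \frac{1}{-8372 + 54} = \frac{1}{-8318} = - \frac{1}{8318}$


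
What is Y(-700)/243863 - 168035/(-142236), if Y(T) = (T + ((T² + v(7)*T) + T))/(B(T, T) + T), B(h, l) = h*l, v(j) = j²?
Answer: 9547792745153/8081860756644 ≈ 1.1814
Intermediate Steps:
Y(T) = (T² + 51*T)/(T + T²) (Y(T) = (T + ((T² + 7²*T) + T))/(T*T + T) = (T + ((T² + 49*T) + T))/(T² + T) = (T + (T² + 50*T))/(T + T²) = (T² + 51*T)/(T + T²))
Y(-700)/243863 - 168035/(-142236) = ((51 - 700)/(1 - 700))/243863 - 168035/(-142236) = (-649/(-699))*(1/243863) - 168035*(-1/142236) = -1/699*(-649)*(1/243863) + 168035/142236 = (649/699)*(1/243863) + 168035/142236 = 649/170460237 + 168035/142236 = 9547792745153/8081860756644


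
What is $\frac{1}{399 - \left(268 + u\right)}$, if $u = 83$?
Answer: $\frac{1}{48} \approx 0.020833$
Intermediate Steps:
$\frac{1}{399 - \left(268 + u\right)} = \frac{1}{399 - 351} = \frac{1}{48}$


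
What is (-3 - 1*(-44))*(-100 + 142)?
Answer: 1722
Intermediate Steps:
(-3 - 1*(-44))*(-100 + 142) = (-3 + 44)*42 = 41*42 = 1722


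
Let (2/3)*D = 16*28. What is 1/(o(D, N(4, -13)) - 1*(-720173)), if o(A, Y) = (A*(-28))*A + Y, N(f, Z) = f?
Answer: -1/11924175 ≈ -8.3863e-8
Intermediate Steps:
D = 672 (D = 3*(16*28)/2 = (3/2)*448 = 672)
o(A, Y) = Y - 28*A**2 (o(A, Y) = (-28*A)*A + Y = -28*A**2 + Y = Y - 28*A**2)
1/(o(D, N(4, -13)) - 1*(-720173)) = 1/((4 - 28*672**2) - 1*(-720173)) = 1/((4 - 28*451584) + 720173) = 1/((4 - 12644352) + 720173) = 1/(-12644348 + 720173) = 1/(-11924175) = -1/11924175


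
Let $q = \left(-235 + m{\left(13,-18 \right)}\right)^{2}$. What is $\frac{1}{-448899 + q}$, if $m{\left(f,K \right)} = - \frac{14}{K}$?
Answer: $- \frac{81}{31917155} \approx -2.5378 \cdot 10^{-6}$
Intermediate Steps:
$q = \frac{4443664}{81}$ ($q = \left(-235 - \frac{14}{-18}\right)^{2} = \left(-235 - - \frac{7}{9}\right)^{2} = \left(-235 + \frac{7}{9}\right)^{2} = \left(- \frac{2108}{9}\right)^{2} = \frac{4443664}{81} \approx 54860.0$)
$\frac{1}{-448899 + q} = \frac{1}{-448899 + \frac{4443664}{81}} = \frac{1}{- \frac{31917155}{81}} = - \frac{81}{31917155}$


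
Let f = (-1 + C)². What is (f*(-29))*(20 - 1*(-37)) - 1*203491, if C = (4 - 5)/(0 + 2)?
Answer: -828841/4 ≈ -2.0721e+5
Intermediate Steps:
C = -½ (C = -1/2 = -1*½ = -½ ≈ -0.50000)
f = 9/4 (f = (-1 - ½)² = (-3/2)² = 9/4 ≈ 2.2500)
(f*(-29))*(20 - 1*(-37)) - 1*203491 = ((9/4)*(-29))*(20 - 1*(-37)) - 1*203491 = -261*(20 + 37)/4 - 203491 = -261/4*57 - 203491 = -14877/4 - 203491 = -828841/4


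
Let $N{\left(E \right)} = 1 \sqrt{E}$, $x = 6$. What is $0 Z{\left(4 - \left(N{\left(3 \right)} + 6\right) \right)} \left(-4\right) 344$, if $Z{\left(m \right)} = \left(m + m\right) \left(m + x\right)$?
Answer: $0$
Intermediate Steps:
$N{\left(E \right)} = \sqrt{E}$
$Z{\left(m \right)} = 2 m \left(6 + m\right)$ ($Z{\left(m \right)} = \left(m + m\right) \left(m + 6\right) = 2 m \left(6 + m\right)$)
$0 Z{\left(4 - \left(N{\left(3 \right)} + 6\right) \right)} \left(-4\right) 344 = 0 \cdot 2 \left(4 - \left(\sqrt{3} + 6\right)\right) \left(6 - \left(2 + \sqrt{3}\right)\right) \left(-4\right) 344 = 0 \cdot 2 \left(4 - \left(6 + \sqrt{3}\right)\right) \left(6 - \left(2 + \sqrt{3}\right)\right) \left(-4\right) 344 = 0 \cdot 2 \left(4 - \left(6 + \sqrt{3}\right)\right) \left(6 + \left(4 - \left(6 + \sqrt{3}\right)\right)\right) \left(-4\right) 344 = 0 \cdot 2 \left(-2 - \sqrt{3}\right) \left(6 - \left(2 + \sqrt{3}\right)\right) \left(-4\right) 344 = 0 \cdot 2 \left(-2 - \sqrt{3}\right) \left(4 - \sqrt{3}\right) \left(-4\right) 344 = 0 \left(-4\right) 344 = 0 \cdot 344 = 0$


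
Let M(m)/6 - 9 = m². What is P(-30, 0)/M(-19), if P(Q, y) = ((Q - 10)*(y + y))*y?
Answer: 0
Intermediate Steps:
P(Q, y) = 2*y²*(-10 + Q) (P(Q, y) = ((-10 + Q)*(2*y))*y = (2*y*(-10 + Q))*y = 2*y²*(-10 + Q))
M(m) = 54 + 6*m²
P(-30, 0)/M(-19) = (2*0²*(-10 - 30))/(54 + 6*(-19)²) = (2*0*(-40))/(54 + 6*361) = 0/(54 + 2166) = 0/2220 = 0*(1/2220) = 0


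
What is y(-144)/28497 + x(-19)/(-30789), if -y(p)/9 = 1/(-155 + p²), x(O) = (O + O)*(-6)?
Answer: -1350722603/182400491427 ≈ -0.0074053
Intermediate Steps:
x(O) = -12*O (x(O) = (2*O)*(-6) = -12*O)
y(p) = -9/(-155 + p²)
y(-144)/28497 + x(-19)/(-30789) = -9/(-155 + (-144)²)/28497 - 12*(-19)/(-30789) = -9/(-155 + 20736)*(1/28497) + 228*(-1/30789) = -9/20581*(1/28497) - 76/10263 = -9*1/20581*(1/28497) - 76/10263 = -9/20581*1/28497 - 76/10263 = -3/195498919 - 76/10263 = -1350722603/182400491427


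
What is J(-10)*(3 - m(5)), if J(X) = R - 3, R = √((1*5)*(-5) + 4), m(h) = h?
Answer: 6 - 2*I*√21 ≈ 6.0 - 9.1651*I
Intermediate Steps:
R = I*√21 (R = √(5*(-5) + 4) = √(-25 + 4) = √(-21) = I*√21 ≈ 4.5826*I)
J(X) = -3 + I*√21 (J(X) = I*√21 - 3 = -3 + I*√21)
J(-10)*(3 - m(5)) = (-3 + I*√21)*(3 - 1*5) = (-3 + I*√21)*(3 - 5) = (-3 + I*√21)*(-2) = 6 - 2*I*√21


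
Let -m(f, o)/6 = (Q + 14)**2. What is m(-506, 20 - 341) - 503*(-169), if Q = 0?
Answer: 83831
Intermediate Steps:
m(f, o) = -1176 (m(f, o) = -6*(0 + 14)**2 = -6*14**2 = -6*196 = -1176)
m(-506, 20 - 341) - 503*(-169) = -1176 - 503*(-169) = -1176 - 1*(-85007) = -1176 + 85007 = 83831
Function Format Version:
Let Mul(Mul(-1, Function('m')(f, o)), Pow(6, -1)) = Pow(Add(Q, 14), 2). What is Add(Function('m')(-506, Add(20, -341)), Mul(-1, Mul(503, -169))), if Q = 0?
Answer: 83831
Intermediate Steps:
Function('m')(f, o) = -1176 (Function('m')(f, o) = Mul(-6, Pow(Add(0, 14), 2)) = Mul(-6, Pow(14, 2)) = Mul(-6, 196) = -1176)
Add(Function('m')(-506, Add(20, -341)), Mul(-1, Mul(503, -169))) = Add(-1176, Mul(-1, Mul(503, -169))) = Add(-1176, Mul(-1, -85007)) = Add(-1176, 85007) = 83831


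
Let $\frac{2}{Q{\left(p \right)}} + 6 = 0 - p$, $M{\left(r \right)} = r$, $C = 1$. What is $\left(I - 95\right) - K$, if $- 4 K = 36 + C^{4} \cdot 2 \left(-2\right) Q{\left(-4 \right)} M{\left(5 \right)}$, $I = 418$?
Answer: $337$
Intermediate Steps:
$Q{\left(p \right)} = \frac{2}{-6 - p}$ ($Q{\left(p \right)} = \frac{2}{-6 + \left(0 - p\right)} = \frac{2}{-6 - p}$)
$K = -14$ ($K = - \frac{36 + 1^{4} \cdot 2 \left(-2\right) \left(- \frac{2}{6 - 4}\right) 5}{4} = - \frac{36 + 1 \left(-4\right) \left(- \frac{2}{2}\right) 5}{4} = - \frac{36 + - 4 \left(\left(-2\right) \frac{1}{2}\right) 5}{4} = - \frac{36 + \left(-4\right) \left(-1\right) 5}{4} = - \frac{36 + 4 \cdot 5}{4} = - \frac{36 + 20}{4} = \left(- \frac{1}{4}\right) 56 = -14$)
$\left(I - 95\right) - K = \left(418 - 95\right) - -14 = \left(418 - 95\right) + 14 = 323 + 14 = 337$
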